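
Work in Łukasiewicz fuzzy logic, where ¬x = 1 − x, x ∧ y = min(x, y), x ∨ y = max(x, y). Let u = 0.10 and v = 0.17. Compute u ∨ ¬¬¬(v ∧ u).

v ∧ u = min(0.17, 0.10) = 0.10
¬(v ∧ u) = 1 − 0.10 = 0.90
¬¬(v ∧ u) = 1 − 0.90 = 0.10
¬¬¬(v ∧ u) = 1 − 0.10 = 0.90
u ∨ ¬¬¬(v ∧ u) = max(0.10, 0.90) = 0.90

0.90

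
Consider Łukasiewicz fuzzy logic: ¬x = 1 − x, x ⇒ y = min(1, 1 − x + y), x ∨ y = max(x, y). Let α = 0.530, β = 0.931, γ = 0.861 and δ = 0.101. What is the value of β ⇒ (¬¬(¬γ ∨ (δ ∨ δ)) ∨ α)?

¬γ = 1 − 0.861 = 0.139
δ ∨ δ = max(0.101, 0.101) = 0.101
¬γ ∨ (δ ∨ δ) = max(0.139, 0.101) = 0.139
¬(¬γ ∨ (δ ∨ δ)) = 1 − 0.139 = 0.861
¬¬(¬γ ∨ (δ ∨ δ)) = 1 − 0.861 = 0.139
¬¬(¬γ ∨ (δ ∨ δ)) ∨ α = max(0.139, 0.530) = 0.530
β ⇒ (¬¬(¬γ ∨ (δ ∨ δ)) ∨ α) = min(1, 1 − 0.931 + 0.530) = min(1, 0.599) = 0.599

0.599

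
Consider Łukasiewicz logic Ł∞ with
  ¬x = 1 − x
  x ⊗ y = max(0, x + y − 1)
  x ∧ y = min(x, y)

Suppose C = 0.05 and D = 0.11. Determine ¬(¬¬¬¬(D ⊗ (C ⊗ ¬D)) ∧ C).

¬D = 1 − 0.11 = 0.89
C ⊗ ¬D = max(0, 0.05 + 0.89 − 1) = max(0, -0.06) = 0.00
D ⊗ (C ⊗ ¬D) = max(0, 0.11 + 0.00 − 1) = max(0, -0.89) = 0.00
¬(D ⊗ (C ⊗ ¬D)) = 1 − 0.00 = 1.00
¬¬(D ⊗ (C ⊗ ¬D)) = 1 − 1.00 = 0.00
¬¬¬(D ⊗ (C ⊗ ¬D)) = 1 − 0.00 = 1.00
¬¬¬¬(D ⊗ (C ⊗ ¬D)) = 1 − 1.00 = 0.00
¬¬¬¬(D ⊗ (C ⊗ ¬D)) ∧ C = min(0.00, 0.05) = 0.00
¬(¬¬¬¬(D ⊗ (C ⊗ ¬D)) ∧ C) = 1 − 0.00 = 1.00

1.00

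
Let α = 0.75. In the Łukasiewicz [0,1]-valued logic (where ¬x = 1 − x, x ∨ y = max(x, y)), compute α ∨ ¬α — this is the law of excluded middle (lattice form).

¬α = 1 − 0.75 = 0.25
α ∨ ¬α = max(0.75, 0.25) = 0.75
(The value 0.75 < 1 shows this instance is not satisfied; not a Ł∞-tautology — its value is max(a, 1−a).)

0.75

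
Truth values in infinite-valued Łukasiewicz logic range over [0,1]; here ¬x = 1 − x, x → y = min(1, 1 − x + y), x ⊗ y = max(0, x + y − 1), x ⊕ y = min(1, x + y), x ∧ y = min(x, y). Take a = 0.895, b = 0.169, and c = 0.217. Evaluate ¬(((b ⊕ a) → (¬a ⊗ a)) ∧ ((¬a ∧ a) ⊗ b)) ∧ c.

0.217

b ⊕ a = min(1, 0.169 + 0.895) = min(1, 1.064) = 1.000
¬a = 1 − 0.895 = 0.105
¬a ⊗ a = max(0, 0.105 + 0.895 − 1) = max(0, 0.000) = 0.000
(b ⊕ a) → (¬a ⊗ a) = min(1, 1 − 1.000 + 0.000) = min(1, 0.000) = 0.000
¬a ∧ a = min(0.105, 0.895) = 0.105
(¬a ∧ a) ⊗ b = max(0, 0.105 + 0.169 − 1) = max(0, -0.726) = 0.000
((b ⊕ a) → (¬a ⊗ a)) ∧ ((¬a ∧ a) ⊗ b) = min(0.000, 0.000) = 0.000
¬(((b ⊕ a) → (¬a ⊗ a)) ∧ ((¬a ∧ a) ⊗ b)) = 1 − 0.000 = 1.000
¬(((b ⊕ a) → (¬a ⊗ a)) ∧ ((¬a ∧ a) ⊗ b)) ∧ c = min(1.000, 0.217) = 0.217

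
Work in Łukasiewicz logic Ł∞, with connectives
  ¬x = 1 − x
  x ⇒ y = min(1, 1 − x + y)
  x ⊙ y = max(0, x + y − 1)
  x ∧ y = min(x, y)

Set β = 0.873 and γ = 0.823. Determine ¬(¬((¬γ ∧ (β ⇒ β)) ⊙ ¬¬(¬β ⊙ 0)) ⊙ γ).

¬γ = 1 − 0.823 = 0.177
β ⇒ β = min(1, 1 − 0.873 + 0.873) = min(1, 1.000) = 1.000
¬γ ∧ (β ⇒ β) = min(0.177, 1.000) = 0.177
¬β = 1 − 0.873 = 0.127
¬β ⊙ 0 = max(0, 0.127 + 0.000 − 1) = max(0, -0.873) = 0.000
¬(¬β ⊙ 0) = 1 − 0.000 = 1.000
¬¬(¬β ⊙ 0) = 1 − 1.000 = 0.000
(¬γ ∧ (β ⇒ β)) ⊙ ¬¬(¬β ⊙ 0) = max(0, 0.177 + 0.000 − 1) = max(0, -0.823) = 0.000
¬((¬γ ∧ (β ⇒ β)) ⊙ ¬¬(¬β ⊙ 0)) = 1 − 0.000 = 1.000
¬((¬γ ∧ (β ⇒ β)) ⊙ ¬¬(¬β ⊙ 0)) ⊙ γ = max(0, 1.000 + 0.823 − 1) = max(0, 0.823) = 0.823
¬(¬((¬γ ∧ (β ⇒ β)) ⊙ ¬¬(¬β ⊙ 0)) ⊙ γ) = 1 − 0.823 = 0.177

0.177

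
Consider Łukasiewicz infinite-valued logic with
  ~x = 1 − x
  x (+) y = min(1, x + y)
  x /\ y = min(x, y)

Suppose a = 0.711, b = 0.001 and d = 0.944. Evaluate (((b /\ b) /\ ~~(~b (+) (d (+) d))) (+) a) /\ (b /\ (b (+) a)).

0.001

b /\ b = min(0.001, 0.001) = 0.001
~b = 1 − 0.001 = 0.999
d (+) d = min(1, 0.944 + 0.944) = min(1, 1.888) = 1.000
~b (+) (d (+) d) = min(1, 0.999 + 1.000) = min(1, 1.999) = 1.000
~(~b (+) (d (+) d)) = 1 − 1.000 = 0.000
~~(~b (+) (d (+) d)) = 1 − 0.000 = 1.000
(b /\ b) /\ ~~(~b (+) (d (+) d)) = min(0.001, 1.000) = 0.001
((b /\ b) /\ ~~(~b (+) (d (+) d))) (+) a = min(1, 0.001 + 0.711) = min(1, 0.712) = 0.712
b (+) a = min(1, 0.001 + 0.711) = min(1, 0.712) = 0.712
b /\ (b (+) a) = min(0.001, 0.712) = 0.001
(((b /\ b) /\ ~~(~b (+) (d (+) d))) (+) a) /\ (b /\ (b (+) a)) = min(0.712, 0.001) = 0.001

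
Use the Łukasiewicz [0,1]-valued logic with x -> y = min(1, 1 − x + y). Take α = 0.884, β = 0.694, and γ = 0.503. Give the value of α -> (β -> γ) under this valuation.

0.925

β -> γ = min(1, 1 − 0.694 + 0.503) = min(1, 0.809) = 0.809
α -> (β -> γ) = min(1, 1 − 0.884 + 0.809) = min(1, 0.925) = 0.925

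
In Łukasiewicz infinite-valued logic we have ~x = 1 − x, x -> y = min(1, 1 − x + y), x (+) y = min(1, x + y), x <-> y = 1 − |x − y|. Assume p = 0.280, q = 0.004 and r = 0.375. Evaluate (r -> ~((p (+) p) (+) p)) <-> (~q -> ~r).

p (+) p = min(1, 0.280 + 0.280) = min(1, 0.560) = 0.560
(p (+) p) (+) p = min(1, 0.560 + 0.280) = min(1, 0.840) = 0.840
~((p (+) p) (+) p) = 1 − 0.840 = 0.160
r -> ~((p (+) p) (+) p) = min(1, 1 − 0.375 + 0.160) = min(1, 0.785) = 0.785
~q = 1 − 0.004 = 0.996
~r = 1 − 0.375 = 0.625
~q -> ~r = min(1, 1 − 0.996 + 0.625) = min(1, 0.629) = 0.629
(r -> ~((p (+) p) (+) p)) <-> (~q -> ~r) = 1 − |0.785 − 0.629| = 1 − 0.156 = 0.844

0.844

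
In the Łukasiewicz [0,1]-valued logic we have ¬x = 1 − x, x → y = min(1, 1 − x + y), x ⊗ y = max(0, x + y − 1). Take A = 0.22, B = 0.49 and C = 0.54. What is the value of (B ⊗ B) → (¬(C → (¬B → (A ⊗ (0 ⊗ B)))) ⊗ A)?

1.00

B ⊗ B = max(0, 0.49 + 0.49 − 1) = max(0, -0.02) = 0.00
¬B = 1 − 0.49 = 0.51
0 ⊗ B = max(0, 0.00 + 0.49 − 1) = max(0, -0.51) = 0.00
A ⊗ (0 ⊗ B) = max(0, 0.22 + 0.00 − 1) = max(0, -0.78) = 0.00
¬B → (A ⊗ (0 ⊗ B)) = min(1, 1 − 0.51 + 0.00) = min(1, 0.49) = 0.49
C → (¬B → (A ⊗ (0 ⊗ B))) = min(1, 1 − 0.54 + 0.49) = min(1, 0.95) = 0.95
¬(C → (¬B → (A ⊗ (0 ⊗ B)))) = 1 − 0.95 = 0.05
¬(C → (¬B → (A ⊗ (0 ⊗ B)))) ⊗ A = max(0, 0.05 + 0.22 − 1) = max(0, -0.73) = 0.00
(B ⊗ B) → (¬(C → (¬B → (A ⊗ (0 ⊗ B)))) ⊗ A) = min(1, 1 − 0.00 + 0.00) = min(1, 1.00) = 1.00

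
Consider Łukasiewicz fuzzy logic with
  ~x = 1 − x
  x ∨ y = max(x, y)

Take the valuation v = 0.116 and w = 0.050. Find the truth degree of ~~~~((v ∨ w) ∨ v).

0.116

v ∨ w = max(0.116, 0.050) = 0.116
(v ∨ w) ∨ v = max(0.116, 0.116) = 0.116
~((v ∨ w) ∨ v) = 1 − 0.116 = 0.884
~~((v ∨ w) ∨ v) = 1 − 0.884 = 0.116
~~~((v ∨ w) ∨ v) = 1 − 0.116 = 0.884
~~~~((v ∨ w) ∨ v) = 1 − 0.884 = 0.116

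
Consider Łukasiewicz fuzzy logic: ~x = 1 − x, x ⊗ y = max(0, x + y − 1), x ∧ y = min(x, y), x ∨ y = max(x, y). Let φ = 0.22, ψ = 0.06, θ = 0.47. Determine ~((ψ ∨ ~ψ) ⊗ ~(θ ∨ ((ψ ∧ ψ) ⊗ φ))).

0.53

~ψ = 1 − 0.06 = 0.94
ψ ∨ ~ψ = max(0.06, 0.94) = 0.94
ψ ∧ ψ = min(0.06, 0.06) = 0.06
(ψ ∧ ψ) ⊗ φ = max(0, 0.06 + 0.22 − 1) = max(0, -0.72) = 0.00
θ ∨ ((ψ ∧ ψ) ⊗ φ) = max(0.47, 0.00) = 0.47
~(θ ∨ ((ψ ∧ ψ) ⊗ φ)) = 1 − 0.47 = 0.53
(ψ ∨ ~ψ) ⊗ ~(θ ∨ ((ψ ∧ ψ) ⊗ φ)) = max(0, 0.94 + 0.53 − 1) = max(0, 0.47) = 0.47
~((ψ ∨ ~ψ) ⊗ ~(θ ∨ ((ψ ∧ ψ) ⊗ φ))) = 1 − 0.47 = 0.53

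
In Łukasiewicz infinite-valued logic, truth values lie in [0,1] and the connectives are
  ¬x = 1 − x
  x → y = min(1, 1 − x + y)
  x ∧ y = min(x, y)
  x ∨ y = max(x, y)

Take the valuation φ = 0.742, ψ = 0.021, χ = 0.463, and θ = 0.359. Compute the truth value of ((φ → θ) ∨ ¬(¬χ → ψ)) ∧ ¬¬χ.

φ → θ = min(1, 1 − 0.742 + 0.359) = min(1, 0.617) = 0.617
¬χ = 1 − 0.463 = 0.537
¬χ → ψ = min(1, 1 − 0.537 + 0.021) = min(1, 0.484) = 0.484
¬(¬χ → ψ) = 1 − 0.484 = 0.516
(φ → θ) ∨ ¬(¬χ → ψ) = max(0.617, 0.516) = 0.617
¬¬χ = 1 − 0.537 = 0.463
((φ → θ) ∨ ¬(¬χ → ψ)) ∧ ¬¬χ = min(0.617, 0.463) = 0.463

0.463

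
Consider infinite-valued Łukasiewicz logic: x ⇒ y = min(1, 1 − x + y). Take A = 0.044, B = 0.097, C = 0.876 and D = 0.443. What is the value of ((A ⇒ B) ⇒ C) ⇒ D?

0.567

A ⇒ B = min(1, 1 − 0.044 + 0.097) = min(1, 1.053) = 1.000
(A ⇒ B) ⇒ C = min(1, 1 − 1.000 + 0.876) = min(1, 0.876) = 0.876
((A ⇒ B) ⇒ C) ⇒ D = min(1, 1 − 0.876 + 0.443) = min(1, 0.567) = 0.567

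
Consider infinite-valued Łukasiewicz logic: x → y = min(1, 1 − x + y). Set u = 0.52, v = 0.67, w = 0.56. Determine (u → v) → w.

0.56

u → v = min(1, 1 − 0.52 + 0.67) = min(1, 1.15) = 1.00
(u → v) → w = min(1, 1 − 1.00 + 0.56) = min(1, 0.56) = 0.56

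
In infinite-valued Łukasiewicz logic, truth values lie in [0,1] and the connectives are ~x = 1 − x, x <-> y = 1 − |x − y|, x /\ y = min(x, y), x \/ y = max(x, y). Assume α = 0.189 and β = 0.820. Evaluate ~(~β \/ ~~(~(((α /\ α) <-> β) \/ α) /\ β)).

~β = 1 − 0.820 = 0.180
α /\ α = min(0.189, 0.189) = 0.189
(α /\ α) <-> β = 1 − |0.189 − 0.820| = 1 − 0.631 = 0.369
((α /\ α) <-> β) \/ α = max(0.369, 0.189) = 0.369
~(((α /\ α) <-> β) \/ α) = 1 − 0.369 = 0.631
~(((α /\ α) <-> β) \/ α) /\ β = min(0.631, 0.820) = 0.631
~(~(((α /\ α) <-> β) \/ α) /\ β) = 1 − 0.631 = 0.369
~~(~(((α /\ α) <-> β) \/ α) /\ β) = 1 − 0.369 = 0.631
~β \/ ~~(~(((α /\ α) <-> β) \/ α) /\ β) = max(0.180, 0.631) = 0.631
~(~β \/ ~~(~(((α /\ α) <-> β) \/ α) /\ β)) = 1 − 0.631 = 0.369

0.369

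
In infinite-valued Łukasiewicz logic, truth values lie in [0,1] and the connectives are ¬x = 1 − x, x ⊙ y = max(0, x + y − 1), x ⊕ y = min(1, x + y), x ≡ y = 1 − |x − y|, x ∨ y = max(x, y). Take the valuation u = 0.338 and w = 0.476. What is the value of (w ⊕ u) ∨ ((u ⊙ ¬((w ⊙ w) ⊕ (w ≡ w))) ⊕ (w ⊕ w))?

w ⊕ u = min(1, 0.476 + 0.338) = min(1, 0.814) = 0.814
w ⊙ w = max(0, 0.476 + 0.476 − 1) = max(0, -0.048) = 0.000
w ≡ w = 1 − |0.476 − 0.476| = 1 − 0.000 = 1.000
(w ⊙ w) ⊕ (w ≡ w) = min(1, 0.000 + 1.000) = min(1, 1.000) = 1.000
¬((w ⊙ w) ⊕ (w ≡ w)) = 1 − 1.000 = 0.000
u ⊙ ¬((w ⊙ w) ⊕ (w ≡ w)) = max(0, 0.338 + 0.000 − 1) = max(0, -0.662) = 0.000
w ⊕ w = min(1, 0.476 + 0.476) = min(1, 0.952) = 0.952
(u ⊙ ¬((w ⊙ w) ⊕ (w ≡ w))) ⊕ (w ⊕ w) = min(1, 0.000 + 0.952) = min(1, 0.952) = 0.952
(w ⊕ u) ∨ ((u ⊙ ¬((w ⊙ w) ⊕ (w ≡ w))) ⊕ (w ⊕ w)) = max(0.814, 0.952) = 0.952

0.952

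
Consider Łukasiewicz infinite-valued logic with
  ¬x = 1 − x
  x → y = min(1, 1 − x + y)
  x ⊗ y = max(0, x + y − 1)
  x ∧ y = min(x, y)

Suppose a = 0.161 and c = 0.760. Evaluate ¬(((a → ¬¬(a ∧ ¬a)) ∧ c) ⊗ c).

¬a = 1 − 0.161 = 0.839
a ∧ ¬a = min(0.161, 0.839) = 0.161
¬(a ∧ ¬a) = 1 − 0.161 = 0.839
¬¬(a ∧ ¬a) = 1 − 0.839 = 0.161
a → ¬¬(a ∧ ¬a) = min(1, 1 − 0.161 + 0.161) = min(1, 1.000) = 1.000
(a → ¬¬(a ∧ ¬a)) ∧ c = min(1.000, 0.760) = 0.760
((a → ¬¬(a ∧ ¬a)) ∧ c) ⊗ c = max(0, 0.760 + 0.760 − 1) = max(0, 0.520) = 0.520
¬(((a → ¬¬(a ∧ ¬a)) ∧ c) ⊗ c) = 1 − 0.520 = 0.480

0.480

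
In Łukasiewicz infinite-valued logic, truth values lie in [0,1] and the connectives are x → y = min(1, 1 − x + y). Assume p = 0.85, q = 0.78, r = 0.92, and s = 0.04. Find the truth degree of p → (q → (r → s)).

0.49

r → s = min(1, 1 − 0.92 + 0.04) = min(1, 0.12) = 0.12
q → (r → s) = min(1, 1 − 0.78 + 0.12) = min(1, 0.34) = 0.34
p → (q → (r → s)) = min(1, 1 − 0.85 + 0.34) = min(1, 0.49) = 0.49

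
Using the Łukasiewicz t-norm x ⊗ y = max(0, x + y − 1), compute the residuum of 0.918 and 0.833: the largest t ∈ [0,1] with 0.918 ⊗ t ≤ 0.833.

The residuum of the Łukasiewicz t-norm gives the supremum: min(1, 1 − 0.918 + 0.833).
1 − 0.918 + 0.833 = 0.915, so t = min(1, 0.915) = 0.915.
Check: 0.918 ⊗ 0.915 = max(0, 0.833) = 0.833 ≤ 0.833.

0.915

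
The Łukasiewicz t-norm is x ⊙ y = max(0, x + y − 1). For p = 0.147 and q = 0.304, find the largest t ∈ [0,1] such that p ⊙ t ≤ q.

1.000

The residuum of the Łukasiewicz t-norm gives the supremum: min(1, 1 − 0.147 + 0.304).
1 − 0.147 + 0.304 = 1.157, so t = min(1, 1.157) = 1.000.
Check: 0.147 ⊙ 1.000 = max(0, 0.147) = 0.147 ≤ 0.304.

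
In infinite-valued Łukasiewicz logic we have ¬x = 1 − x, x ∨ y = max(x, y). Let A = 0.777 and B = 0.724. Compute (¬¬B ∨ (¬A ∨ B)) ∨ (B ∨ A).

0.777

¬B = 1 − 0.724 = 0.276
¬¬B = 1 − 0.276 = 0.724
¬A = 1 − 0.777 = 0.223
¬A ∨ B = max(0.223, 0.724) = 0.724
¬¬B ∨ (¬A ∨ B) = max(0.724, 0.724) = 0.724
B ∨ A = max(0.724, 0.777) = 0.777
(¬¬B ∨ (¬A ∨ B)) ∨ (B ∨ A) = max(0.724, 0.777) = 0.777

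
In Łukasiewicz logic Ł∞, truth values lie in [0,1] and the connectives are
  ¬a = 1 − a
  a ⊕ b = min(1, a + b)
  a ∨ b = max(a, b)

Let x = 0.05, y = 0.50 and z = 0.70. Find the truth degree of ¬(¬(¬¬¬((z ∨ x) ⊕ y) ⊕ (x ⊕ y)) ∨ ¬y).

0.50

z ∨ x = max(0.70, 0.05) = 0.70
(z ∨ x) ⊕ y = min(1, 0.70 + 0.50) = min(1, 1.20) = 1.00
¬((z ∨ x) ⊕ y) = 1 − 1.00 = 0.00
¬¬((z ∨ x) ⊕ y) = 1 − 0.00 = 1.00
¬¬¬((z ∨ x) ⊕ y) = 1 − 1.00 = 0.00
x ⊕ y = min(1, 0.05 + 0.50) = min(1, 0.55) = 0.55
¬¬¬((z ∨ x) ⊕ y) ⊕ (x ⊕ y) = min(1, 0.00 + 0.55) = min(1, 0.55) = 0.55
¬(¬¬¬((z ∨ x) ⊕ y) ⊕ (x ⊕ y)) = 1 − 0.55 = 0.45
¬y = 1 − 0.50 = 0.50
¬(¬¬¬((z ∨ x) ⊕ y) ⊕ (x ⊕ y)) ∨ ¬y = max(0.45, 0.50) = 0.50
¬(¬(¬¬¬((z ∨ x) ⊕ y) ⊕ (x ⊕ y)) ∨ ¬y) = 1 − 0.50 = 0.50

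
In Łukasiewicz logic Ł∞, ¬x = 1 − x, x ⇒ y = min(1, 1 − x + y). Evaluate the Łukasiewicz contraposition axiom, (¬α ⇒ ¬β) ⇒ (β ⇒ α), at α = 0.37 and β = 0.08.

¬α = 1 − 0.37 = 0.63
¬β = 1 − 0.08 = 0.92
¬α ⇒ ¬β = min(1, 1 − 0.63 + 0.92) = min(1, 1.29) = 1.00
β ⇒ α = min(1, 1 − 0.08 + 0.37) = min(1, 1.29) = 1.00
(¬α ⇒ ¬β) ⇒ (β ⇒ α) = min(1, 1 − 1.00 + 1.00) = min(1, 1.00) = 1.00
(As expected: an axiom of Ł∞, always 1.)

1.00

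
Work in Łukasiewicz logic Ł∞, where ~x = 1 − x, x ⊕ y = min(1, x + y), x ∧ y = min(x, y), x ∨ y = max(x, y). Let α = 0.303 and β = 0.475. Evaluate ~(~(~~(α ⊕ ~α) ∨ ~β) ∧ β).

1.000

~α = 1 − 0.303 = 0.697
α ⊕ ~α = min(1, 0.303 + 0.697) = min(1, 1.000) = 1.000
~(α ⊕ ~α) = 1 − 1.000 = 0.000
~~(α ⊕ ~α) = 1 − 0.000 = 1.000
~β = 1 − 0.475 = 0.525
~~(α ⊕ ~α) ∨ ~β = max(1.000, 0.525) = 1.000
~(~~(α ⊕ ~α) ∨ ~β) = 1 − 1.000 = 0.000
~(~~(α ⊕ ~α) ∨ ~β) ∧ β = min(0.000, 0.475) = 0.000
~(~(~~(α ⊕ ~α) ∨ ~β) ∧ β) = 1 − 0.000 = 1.000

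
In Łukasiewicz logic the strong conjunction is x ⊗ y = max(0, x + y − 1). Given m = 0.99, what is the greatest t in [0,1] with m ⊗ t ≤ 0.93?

The residuum of the Łukasiewicz t-norm gives the supremum: min(1, 1 − 0.99 + 0.93).
1 − 0.99 + 0.93 = 0.94, so t = min(1, 0.94) = 0.94.
Check: 0.99 ⊗ 0.94 = max(0, 0.93) = 0.93 ≤ 0.93.

0.94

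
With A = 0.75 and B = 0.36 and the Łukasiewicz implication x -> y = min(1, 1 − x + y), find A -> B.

0.61

A -> B = min(1, 1 − 0.75 + 0.36) = min(1, 0.61) = 0.61
For comparison, the Gödel implication (1 if x ≤ y else y) would give 0.36.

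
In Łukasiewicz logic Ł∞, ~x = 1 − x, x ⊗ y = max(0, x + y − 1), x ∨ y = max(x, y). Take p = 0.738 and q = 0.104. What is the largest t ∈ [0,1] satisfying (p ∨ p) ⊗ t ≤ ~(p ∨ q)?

p ∨ p = max(0.738, 0.738) = 0.738
So the left factor is p ∨ p = 0.738.
p ∨ q = max(0.738, 0.104) = 0.738
~(p ∨ q) = 1 − 0.738 = 0.262
So the right-hand bound is ~(p ∨ q) = 0.262.
The residuum of the Łukasiewicz t-norm gives the supremum: min(1, 1 − 0.738 + 0.262).
1 − 0.738 + 0.262 = 0.524, so t = min(1, 0.524) = 0.524.
Check: 0.738 ⊗ 0.524 = max(0, 0.262) = 0.262 ≤ 0.262.

0.524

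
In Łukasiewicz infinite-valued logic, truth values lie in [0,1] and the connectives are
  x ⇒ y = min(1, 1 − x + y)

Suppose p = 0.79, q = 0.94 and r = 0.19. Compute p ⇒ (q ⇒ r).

0.46

q ⇒ r = min(1, 1 − 0.94 + 0.19) = min(1, 0.25) = 0.25
p ⇒ (q ⇒ r) = min(1, 1 − 0.79 + 0.25) = min(1, 0.46) = 0.46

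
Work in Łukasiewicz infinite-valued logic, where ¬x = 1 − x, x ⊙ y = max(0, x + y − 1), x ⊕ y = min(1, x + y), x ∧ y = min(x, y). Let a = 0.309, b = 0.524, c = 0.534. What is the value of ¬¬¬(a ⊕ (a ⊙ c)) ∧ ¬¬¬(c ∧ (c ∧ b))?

a ⊙ c = max(0, 0.309 + 0.534 − 1) = max(0, -0.157) = 0.000
a ⊕ (a ⊙ c) = min(1, 0.309 + 0.000) = min(1, 0.309) = 0.309
¬(a ⊕ (a ⊙ c)) = 1 − 0.309 = 0.691
¬¬(a ⊕ (a ⊙ c)) = 1 − 0.691 = 0.309
¬¬¬(a ⊕ (a ⊙ c)) = 1 − 0.309 = 0.691
c ∧ b = min(0.534, 0.524) = 0.524
c ∧ (c ∧ b) = min(0.534, 0.524) = 0.524
¬(c ∧ (c ∧ b)) = 1 − 0.524 = 0.476
¬¬(c ∧ (c ∧ b)) = 1 − 0.476 = 0.524
¬¬¬(c ∧ (c ∧ b)) = 1 − 0.524 = 0.476
¬¬¬(a ⊕ (a ⊙ c)) ∧ ¬¬¬(c ∧ (c ∧ b)) = min(0.691, 0.476) = 0.476

0.476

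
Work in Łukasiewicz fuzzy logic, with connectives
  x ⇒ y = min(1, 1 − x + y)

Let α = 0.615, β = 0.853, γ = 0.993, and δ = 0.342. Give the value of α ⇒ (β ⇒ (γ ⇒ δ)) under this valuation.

γ ⇒ δ = min(1, 1 − 0.993 + 0.342) = min(1, 0.349) = 0.349
β ⇒ (γ ⇒ δ) = min(1, 1 − 0.853 + 0.349) = min(1, 0.496) = 0.496
α ⇒ (β ⇒ (γ ⇒ δ)) = min(1, 1 − 0.615 + 0.496) = min(1, 0.881) = 0.881

0.881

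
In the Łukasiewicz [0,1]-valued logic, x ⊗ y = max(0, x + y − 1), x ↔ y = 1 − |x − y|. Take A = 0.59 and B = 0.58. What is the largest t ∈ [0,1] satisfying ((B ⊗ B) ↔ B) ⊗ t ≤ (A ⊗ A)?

B ⊗ B = max(0, 0.58 + 0.58 − 1) = max(0, 0.16) = 0.16
(B ⊗ B) ↔ B = 1 − |0.16 − 0.58| = 1 − 0.42 = 0.58
So the left factor is (B ⊗ B) ↔ B = 0.58.
A ⊗ A = max(0, 0.59 + 0.59 − 1) = max(0, 0.18) = 0.18
So the right-hand bound is A ⊗ A = 0.18.
The residuum of the Łukasiewicz t-norm gives the supremum: min(1, 1 − 0.58 + 0.18).
1 − 0.58 + 0.18 = 0.60, so t = min(1, 0.60) = 0.60.
Check: 0.58 ⊗ 0.60 = max(0, 0.18) = 0.18 ≤ 0.18.

0.60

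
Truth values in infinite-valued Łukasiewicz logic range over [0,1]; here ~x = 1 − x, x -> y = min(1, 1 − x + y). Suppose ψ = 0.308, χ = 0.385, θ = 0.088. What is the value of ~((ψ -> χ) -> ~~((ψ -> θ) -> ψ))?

ψ -> χ = min(1, 1 − 0.308 + 0.385) = min(1, 1.077) = 1.000
ψ -> θ = min(1, 1 − 0.308 + 0.088) = min(1, 0.780) = 0.780
(ψ -> θ) -> ψ = min(1, 1 − 0.780 + 0.308) = min(1, 0.528) = 0.528
~((ψ -> θ) -> ψ) = 1 − 0.528 = 0.472
~~((ψ -> θ) -> ψ) = 1 − 0.472 = 0.528
(ψ -> χ) -> ~~((ψ -> θ) -> ψ) = min(1, 1 − 1.000 + 0.528) = min(1, 0.528) = 0.528
~((ψ -> χ) -> ~~((ψ -> θ) -> ψ)) = 1 − 0.528 = 0.472

0.472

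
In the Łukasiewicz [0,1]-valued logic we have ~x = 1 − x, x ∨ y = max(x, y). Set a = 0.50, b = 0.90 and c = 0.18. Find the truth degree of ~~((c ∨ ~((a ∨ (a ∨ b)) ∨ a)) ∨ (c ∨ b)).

0.90

a ∨ b = max(0.50, 0.90) = 0.90
a ∨ (a ∨ b) = max(0.50, 0.90) = 0.90
(a ∨ (a ∨ b)) ∨ a = max(0.90, 0.50) = 0.90
~((a ∨ (a ∨ b)) ∨ a) = 1 − 0.90 = 0.10
c ∨ ~((a ∨ (a ∨ b)) ∨ a) = max(0.18, 0.10) = 0.18
c ∨ b = max(0.18, 0.90) = 0.90
(c ∨ ~((a ∨ (a ∨ b)) ∨ a)) ∨ (c ∨ b) = max(0.18, 0.90) = 0.90
~((c ∨ ~((a ∨ (a ∨ b)) ∨ a)) ∨ (c ∨ b)) = 1 − 0.90 = 0.10
~~((c ∨ ~((a ∨ (a ∨ b)) ∨ a)) ∨ (c ∨ b)) = 1 − 0.10 = 0.90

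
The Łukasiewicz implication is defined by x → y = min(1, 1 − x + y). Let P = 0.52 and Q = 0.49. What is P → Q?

P → Q = min(1, 1 − 0.52 + 0.49) = min(1, 0.97) = 0.97
For comparison, the Gödel implication (1 if x ≤ y else y) would give 0.49.

0.97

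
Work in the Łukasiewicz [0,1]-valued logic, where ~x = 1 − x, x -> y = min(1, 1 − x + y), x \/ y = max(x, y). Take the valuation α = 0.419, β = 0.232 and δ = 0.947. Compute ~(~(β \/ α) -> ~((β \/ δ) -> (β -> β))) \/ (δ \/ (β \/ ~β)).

0.947

β \/ α = max(0.232, 0.419) = 0.419
~(β \/ α) = 1 − 0.419 = 0.581
β \/ δ = max(0.232, 0.947) = 0.947
β -> β = min(1, 1 − 0.232 + 0.232) = min(1, 1.000) = 1.000
(β \/ δ) -> (β -> β) = min(1, 1 − 0.947 + 1.000) = min(1, 1.053) = 1.000
~((β \/ δ) -> (β -> β)) = 1 − 1.000 = 0.000
~(β \/ α) -> ~((β \/ δ) -> (β -> β)) = min(1, 1 − 0.581 + 0.000) = min(1, 0.419) = 0.419
~(~(β \/ α) -> ~((β \/ δ) -> (β -> β))) = 1 − 0.419 = 0.581
~β = 1 − 0.232 = 0.768
β \/ ~β = max(0.232, 0.768) = 0.768
δ \/ (β \/ ~β) = max(0.947, 0.768) = 0.947
~(~(β \/ α) -> ~((β \/ δ) -> (β -> β))) \/ (δ \/ (β \/ ~β)) = max(0.581, 0.947) = 0.947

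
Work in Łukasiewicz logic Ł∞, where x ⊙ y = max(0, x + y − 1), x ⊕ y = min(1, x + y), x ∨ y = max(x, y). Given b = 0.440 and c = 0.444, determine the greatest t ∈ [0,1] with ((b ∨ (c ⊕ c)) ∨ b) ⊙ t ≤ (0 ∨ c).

0.556

c ⊕ c = min(1, 0.444 + 0.444) = min(1, 0.888) = 0.888
b ∨ (c ⊕ c) = max(0.440, 0.888) = 0.888
(b ∨ (c ⊕ c)) ∨ b = max(0.888, 0.440) = 0.888
So the left factor is (b ∨ (c ⊕ c)) ∨ b = 0.888.
0 ∨ c = max(0.000, 0.444) = 0.444
So the right-hand bound is 0 ∨ c = 0.444.
The residuum of the Łukasiewicz t-norm gives the supremum: min(1, 1 − 0.888 + 0.444).
1 − 0.888 + 0.444 = 0.556, so t = min(1, 0.556) = 0.556.
Check: 0.888 ⊙ 0.556 = max(0, 0.444) = 0.444 ≤ 0.444.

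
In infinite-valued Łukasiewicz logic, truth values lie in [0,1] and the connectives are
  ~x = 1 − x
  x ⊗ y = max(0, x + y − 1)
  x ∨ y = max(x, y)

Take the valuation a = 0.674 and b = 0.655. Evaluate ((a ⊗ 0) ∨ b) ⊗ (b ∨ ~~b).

a ⊗ 0 = max(0, 0.674 + 0.000 − 1) = max(0, -0.326) = 0.000
(a ⊗ 0) ∨ b = max(0.000, 0.655) = 0.655
~b = 1 − 0.655 = 0.345
~~b = 1 − 0.345 = 0.655
b ∨ ~~b = max(0.655, 0.655) = 0.655
((a ⊗ 0) ∨ b) ⊗ (b ∨ ~~b) = max(0, 0.655 + 0.655 − 1) = max(0, 0.310) = 0.310

0.310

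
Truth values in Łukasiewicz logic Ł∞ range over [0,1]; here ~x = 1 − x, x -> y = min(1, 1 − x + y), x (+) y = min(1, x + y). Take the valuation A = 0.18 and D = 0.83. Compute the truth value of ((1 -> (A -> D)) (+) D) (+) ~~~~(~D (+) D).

1.00

A -> D = min(1, 1 − 0.18 + 0.83) = min(1, 1.65) = 1.00
1 -> (A -> D) = min(1, 1 − 1.00 + 1.00) = min(1, 1.00) = 1.00
(1 -> (A -> D)) (+) D = min(1, 1.00 + 0.83) = min(1, 1.83) = 1.00
~D = 1 − 0.83 = 0.17
~D (+) D = min(1, 0.17 + 0.83) = min(1, 1.00) = 1.00
~(~D (+) D) = 1 − 1.00 = 0.00
~~(~D (+) D) = 1 − 0.00 = 1.00
~~~(~D (+) D) = 1 − 1.00 = 0.00
~~~~(~D (+) D) = 1 − 0.00 = 1.00
((1 -> (A -> D)) (+) D) (+) ~~~~(~D (+) D) = min(1, 1.00 + 1.00) = min(1, 2.00) = 1.00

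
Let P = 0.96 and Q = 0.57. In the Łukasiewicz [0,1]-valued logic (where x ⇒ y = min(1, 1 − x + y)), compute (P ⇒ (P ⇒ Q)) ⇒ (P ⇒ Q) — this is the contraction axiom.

P ⇒ Q = min(1, 1 − 0.96 + 0.57) = min(1, 0.61) = 0.61
P ⇒ (P ⇒ Q) = min(1, 1 − 0.96 + 0.61) = min(1, 0.65) = 0.65
(P ⇒ (P ⇒ Q)) ⇒ (P ⇒ Q) = min(1, 1 − 0.65 + 0.61) = min(1, 0.96) = 0.96
(The value 0.96 < 1 shows this instance is not satisfied; fails in Ł∞ (the t-norm is not idempotent).)

0.96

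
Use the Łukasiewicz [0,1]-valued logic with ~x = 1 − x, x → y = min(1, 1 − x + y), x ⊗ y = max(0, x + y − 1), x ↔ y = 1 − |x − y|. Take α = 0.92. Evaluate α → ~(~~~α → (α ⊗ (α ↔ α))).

~α = 1 − 0.92 = 0.08
~~α = 1 − 0.08 = 0.92
~~~α = 1 − 0.92 = 0.08
α ↔ α = 1 − |0.92 − 0.92| = 1 − 0.00 = 1.00
α ⊗ (α ↔ α) = max(0, 0.92 + 1.00 − 1) = max(0, 0.92) = 0.92
~~~α → (α ⊗ (α ↔ α)) = min(1, 1 − 0.08 + 0.92) = min(1, 1.84) = 1.00
~(~~~α → (α ⊗ (α ↔ α))) = 1 − 1.00 = 0.00
α → ~(~~~α → (α ⊗ (α ↔ α))) = min(1, 1 − 0.92 + 0.00) = min(1, 0.08) = 0.08

0.08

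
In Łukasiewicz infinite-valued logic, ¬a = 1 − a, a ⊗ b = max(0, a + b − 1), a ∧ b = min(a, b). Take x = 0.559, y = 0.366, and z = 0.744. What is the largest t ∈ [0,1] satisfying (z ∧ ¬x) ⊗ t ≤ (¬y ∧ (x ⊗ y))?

0.559

¬x = 1 − 0.559 = 0.441
z ∧ ¬x = min(0.744, 0.441) = 0.441
So the left factor is z ∧ ¬x = 0.441.
¬y = 1 − 0.366 = 0.634
x ⊗ y = max(0, 0.559 + 0.366 − 1) = max(0, -0.075) = 0.000
¬y ∧ (x ⊗ y) = min(0.634, 0.000) = 0.000
So the right-hand bound is ¬y ∧ (x ⊗ y) = 0.000.
The residuum of the Łukasiewicz t-norm gives the supremum: min(1, 1 − 0.441 + 0.000).
1 − 0.441 + 0.000 = 0.559, so t = min(1, 0.559) = 0.559.
Check: 0.441 ⊗ 0.559 = max(0, 0.000) = 0.000 ≤ 0.000.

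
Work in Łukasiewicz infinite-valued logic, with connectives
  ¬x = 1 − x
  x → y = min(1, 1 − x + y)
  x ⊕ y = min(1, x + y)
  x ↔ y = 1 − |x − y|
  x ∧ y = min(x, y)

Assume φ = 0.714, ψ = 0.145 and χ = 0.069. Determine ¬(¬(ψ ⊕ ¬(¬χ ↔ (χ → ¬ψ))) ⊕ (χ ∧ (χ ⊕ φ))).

0.145

¬χ = 1 − 0.069 = 0.931
¬ψ = 1 − 0.145 = 0.855
χ → ¬ψ = min(1, 1 − 0.069 + 0.855) = min(1, 1.786) = 1.000
¬χ ↔ (χ → ¬ψ) = 1 − |0.931 − 1.000| = 1 − 0.069 = 0.931
¬(¬χ ↔ (χ → ¬ψ)) = 1 − 0.931 = 0.069
ψ ⊕ ¬(¬χ ↔ (χ → ¬ψ)) = min(1, 0.145 + 0.069) = min(1, 0.214) = 0.214
¬(ψ ⊕ ¬(¬χ ↔ (χ → ¬ψ))) = 1 − 0.214 = 0.786
χ ⊕ φ = min(1, 0.069 + 0.714) = min(1, 0.783) = 0.783
χ ∧ (χ ⊕ φ) = min(0.069, 0.783) = 0.069
¬(ψ ⊕ ¬(¬χ ↔ (χ → ¬ψ))) ⊕ (χ ∧ (χ ⊕ φ)) = min(1, 0.786 + 0.069) = min(1, 0.855) = 0.855
¬(¬(ψ ⊕ ¬(¬χ ↔ (χ → ¬ψ))) ⊕ (χ ∧ (χ ⊕ φ))) = 1 − 0.855 = 0.145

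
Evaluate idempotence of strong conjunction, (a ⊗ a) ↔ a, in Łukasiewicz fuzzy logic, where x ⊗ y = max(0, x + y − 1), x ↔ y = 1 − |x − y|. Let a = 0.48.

a ⊗ a = max(0, 0.48 + 0.48 − 1) = max(0, -0.04) = 0.00
(a ⊗ a) ↔ a = 1 − |0.00 − 0.48| = 1 − 0.48 = 0.52
(The value 0.52 < 1 shows this instance is not satisfied; fails in Ł∞ since a ⊗ a = max(0, 2a−1) ≠ a in general.)

0.52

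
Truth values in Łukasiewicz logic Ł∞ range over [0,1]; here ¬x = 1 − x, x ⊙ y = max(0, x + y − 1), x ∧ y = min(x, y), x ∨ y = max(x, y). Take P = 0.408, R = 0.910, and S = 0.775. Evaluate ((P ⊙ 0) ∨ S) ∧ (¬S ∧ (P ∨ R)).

0.225

P ⊙ 0 = max(0, 0.408 + 0.000 − 1) = max(0, -0.592) = 0.000
(P ⊙ 0) ∨ S = max(0.000, 0.775) = 0.775
¬S = 1 − 0.775 = 0.225
P ∨ R = max(0.408, 0.910) = 0.910
¬S ∧ (P ∨ R) = min(0.225, 0.910) = 0.225
((P ⊙ 0) ∨ S) ∧ (¬S ∧ (P ∨ R)) = min(0.775, 0.225) = 0.225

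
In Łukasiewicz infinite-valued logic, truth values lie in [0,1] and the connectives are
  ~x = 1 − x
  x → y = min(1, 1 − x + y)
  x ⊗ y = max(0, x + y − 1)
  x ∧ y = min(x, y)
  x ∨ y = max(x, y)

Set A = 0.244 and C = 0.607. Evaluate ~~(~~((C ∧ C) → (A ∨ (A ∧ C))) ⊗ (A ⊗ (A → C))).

C ∧ C = min(0.607, 0.607) = 0.607
A ∧ C = min(0.244, 0.607) = 0.244
A ∨ (A ∧ C) = max(0.244, 0.244) = 0.244
(C ∧ C) → (A ∨ (A ∧ C)) = min(1, 1 − 0.607 + 0.244) = min(1, 0.637) = 0.637
~((C ∧ C) → (A ∨ (A ∧ C))) = 1 − 0.637 = 0.363
~~((C ∧ C) → (A ∨ (A ∧ C))) = 1 − 0.363 = 0.637
A → C = min(1, 1 − 0.244 + 0.607) = min(1, 1.363) = 1.000
A ⊗ (A → C) = max(0, 0.244 + 1.000 − 1) = max(0, 0.244) = 0.244
~~((C ∧ C) → (A ∨ (A ∧ C))) ⊗ (A ⊗ (A → C)) = max(0, 0.637 + 0.244 − 1) = max(0, -0.119) = 0.000
~(~~((C ∧ C) → (A ∨ (A ∧ C))) ⊗ (A ⊗ (A → C))) = 1 − 0.000 = 1.000
~~(~~((C ∧ C) → (A ∨ (A ∧ C))) ⊗ (A ⊗ (A → C))) = 1 − 1.000 = 0.000

0.000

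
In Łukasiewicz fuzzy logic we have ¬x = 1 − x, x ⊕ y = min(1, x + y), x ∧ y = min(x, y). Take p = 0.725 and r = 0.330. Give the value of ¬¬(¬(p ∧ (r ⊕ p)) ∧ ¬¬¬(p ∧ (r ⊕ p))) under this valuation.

r ⊕ p = min(1, 0.330 + 0.725) = min(1, 1.055) = 1.000
p ∧ (r ⊕ p) = min(0.725, 1.000) = 0.725
¬(p ∧ (r ⊕ p)) = 1 − 0.725 = 0.275
¬¬(p ∧ (r ⊕ p)) = 1 − 0.275 = 0.725
¬¬¬(p ∧ (r ⊕ p)) = 1 − 0.725 = 0.275
¬(p ∧ (r ⊕ p)) ∧ ¬¬¬(p ∧ (r ⊕ p)) = min(0.275, 0.275) = 0.275
¬(¬(p ∧ (r ⊕ p)) ∧ ¬¬¬(p ∧ (r ⊕ p))) = 1 − 0.275 = 0.725
¬¬(¬(p ∧ (r ⊕ p)) ∧ ¬¬¬(p ∧ (r ⊕ p))) = 1 − 0.725 = 0.275

0.275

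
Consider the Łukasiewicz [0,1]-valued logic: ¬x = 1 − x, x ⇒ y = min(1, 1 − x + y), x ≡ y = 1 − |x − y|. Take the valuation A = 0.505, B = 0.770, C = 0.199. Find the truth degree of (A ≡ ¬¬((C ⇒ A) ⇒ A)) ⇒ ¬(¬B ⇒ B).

0.000

C ⇒ A = min(1, 1 − 0.199 + 0.505) = min(1, 1.306) = 1.000
(C ⇒ A) ⇒ A = min(1, 1 − 1.000 + 0.505) = min(1, 0.505) = 0.505
¬((C ⇒ A) ⇒ A) = 1 − 0.505 = 0.495
¬¬((C ⇒ A) ⇒ A) = 1 − 0.495 = 0.505
A ≡ ¬¬((C ⇒ A) ⇒ A) = 1 − |0.505 − 0.505| = 1 − 0.000 = 1.000
¬B = 1 − 0.770 = 0.230
¬B ⇒ B = min(1, 1 − 0.230 + 0.770) = min(1, 1.540) = 1.000
¬(¬B ⇒ B) = 1 − 1.000 = 0.000
(A ≡ ¬¬((C ⇒ A) ⇒ A)) ⇒ ¬(¬B ⇒ B) = min(1, 1 − 1.000 + 0.000) = min(1, 0.000) = 0.000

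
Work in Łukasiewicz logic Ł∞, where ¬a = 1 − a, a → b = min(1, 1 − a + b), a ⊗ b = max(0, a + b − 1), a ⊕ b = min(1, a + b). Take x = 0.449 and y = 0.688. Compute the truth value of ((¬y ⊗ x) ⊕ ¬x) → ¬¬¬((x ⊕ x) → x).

0.898

¬y = 1 − 0.688 = 0.312
¬y ⊗ x = max(0, 0.312 + 0.449 − 1) = max(0, -0.239) = 0.000
¬x = 1 − 0.449 = 0.551
(¬y ⊗ x) ⊕ ¬x = min(1, 0.000 + 0.551) = min(1, 0.551) = 0.551
x ⊕ x = min(1, 0.449 + 0.449) = min(1, 0.898) = 0.898
(x ⊕ x) → x = min(1, 1 − 0.898 + 0.449) = min(1, 0.551) = 0.551
¬((x ⊕ x) → x) = 1 − 0.551 = 0.449
¬¬((x ⊕ x) → x) = 1 − 0.449 = 0.551
¬¬¬((x ⊕ x) → x) = 1 − 0.551 = 0.449
((¬y ⊗ x) ⊕ ¬x) → ¬¬¬((x ⊕ x) → x) = min(1, 1 − 0.551 + 0.449) = min(1, 0.898) = 0.898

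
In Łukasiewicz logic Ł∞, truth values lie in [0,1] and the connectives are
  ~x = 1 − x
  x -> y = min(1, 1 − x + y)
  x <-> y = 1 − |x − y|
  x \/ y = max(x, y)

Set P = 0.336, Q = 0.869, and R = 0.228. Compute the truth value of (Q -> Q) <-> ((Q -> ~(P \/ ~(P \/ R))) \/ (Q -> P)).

Q -> Q = min(1, 1 − 0.869 + 0.869) = min(1, 1.000) = 1.000
P \/ R = max(0.336, 0.228) = 0.336
~(P \/ R) = 1 − 0.336 = 0.664
P \/ ~(P \/ R) = max(0.336, 0.664) = 0.664
~(P \/ ~(P \/ R)) = 1 − 0.664 = 0.336
Q -> ~(P \/ ~(P \/ R)) = min(1, 1 − 0.869 + 0.336) = min(1, 0.467) = 0.467
Q -> P = min(1, 1 − 0.869 + 0.336) = min(1, 0.467) = 0.467
(Q -> ~(P \/ ~(P \/ R))) \/ (Q -> P) = max(0.467, 0.467) = 0.467
(Q -> Q) <-> ((Q -> ~(P \/ ~(P \/ R))) \/ (Q -> P)) = 1 − |1.000 − 0.467| = 1 − 0.533 = 0.467

0.467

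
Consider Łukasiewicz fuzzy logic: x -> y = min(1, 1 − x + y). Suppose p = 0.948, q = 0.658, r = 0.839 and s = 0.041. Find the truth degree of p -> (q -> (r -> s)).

r -> s = min(1, 1 − 0.839 + 0.041) = min(1, 0.202) = 0.202
q -> (r -> s) = min(1, 1 − 0.658 + 0.202) = min(1, 0.544) = 0.544
p -> (q -> (r -> s)) = min(1, 1 − 0.948 + 0.544) = min(1, 0.596) = 0.596

0.596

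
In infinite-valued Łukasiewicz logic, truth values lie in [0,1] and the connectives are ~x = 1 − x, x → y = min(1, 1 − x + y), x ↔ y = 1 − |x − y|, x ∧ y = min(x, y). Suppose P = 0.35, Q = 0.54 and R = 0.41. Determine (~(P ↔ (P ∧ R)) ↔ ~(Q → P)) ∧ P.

0.35

P ∧ R = min(0.35, 0.41) = 0.35
P ↔ (P ∧ R) = 1 − |0.35 − 0.35| = 1 − 0.00 = 1.00
~(P ↔ (P ∧ R)) = 1 − 1.00 = 0.00
Q → P = min(1, 1 − 0.54 + 0.35) = min(1, 0.81) = 0.81
~(Q → P) = 1 − 0.81 = 0.19
~(P ↔ (P ∧ R)) ↔ ~(Q → P) = 1 − |0.00 − 0.19| = 1 − 0.19 = 0.81
(~(P ↔ (P ∧ R)) ↔ ~(Q → P)) ∧ P = min(0.81, 0.35) = 0.35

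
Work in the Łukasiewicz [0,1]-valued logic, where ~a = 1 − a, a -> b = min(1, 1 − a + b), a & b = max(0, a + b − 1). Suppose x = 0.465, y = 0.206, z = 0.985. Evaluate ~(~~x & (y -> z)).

~x = 1 − 0.465 = 0.535
~~x = 1 − 0.535 = 0.465
y -> z = min(1, 1 − 0.206 + 0.985) = min(1, 1.779) = 1.000
~~x & (y -> z) = max(0, 0.465 + 1.000 − 1) = max(0, 0.465) = 0.465
~(~~x & (y -> z)) = 1 − 0.465 = 0.535

0.535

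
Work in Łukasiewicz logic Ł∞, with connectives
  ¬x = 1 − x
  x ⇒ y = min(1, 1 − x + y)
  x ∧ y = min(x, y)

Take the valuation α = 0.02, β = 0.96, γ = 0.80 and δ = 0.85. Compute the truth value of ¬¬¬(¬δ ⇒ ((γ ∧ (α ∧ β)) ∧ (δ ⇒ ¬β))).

0.13

¬δ = 1 − 0.85 = 0.15
α ∧ β = min(0.02, 0.96) = 0.02
γ ∧ (α ∧ β) = min(0.80, 0.02) = 0.02
¬β = 1 − 0.96 = 0.04
δ ⇒ ¬β = min(1, 1 − 0.85 + 0.04) = min(1, 0.19) = 0.19
(γ ∧ (α ∧ β)) ∧ (δ ⇒ ¬β) = min(0.02, 0.19) = 0.02
¬δ ⇒ ((γ ∧ (α ∧ β)) ∧ (δ ⇒ ¬β)) = min(1, 1 − 0.15 + 0.02) = min(1, 0.87) = 0.87
¬(¬δ ⇒ ((γ ∧ (α ∧ β)) ∧ (δ ⇒ ¬β))) = 1 − 0.87 = 0.13
¬¬(¬δ ⇒ ((γ ∧ (α ∧ β)) ∧ (δ ⇒ ¬β))) = 1 − 0.13 = 0.87
¬¬¬(¬δ ⇒ ((γ ∧ (α ∧ β)) ∧ (δ ⇒ ¬β))) = 1 − 0.87 = 0.13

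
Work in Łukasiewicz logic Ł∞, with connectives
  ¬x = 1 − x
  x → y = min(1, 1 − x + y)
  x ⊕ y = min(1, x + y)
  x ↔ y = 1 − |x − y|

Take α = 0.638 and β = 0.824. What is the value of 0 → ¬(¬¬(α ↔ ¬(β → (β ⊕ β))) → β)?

1.000

β ⊕ β = min(1, 0.824 + 0.824) = min(1, 1.648) = 1.000
β → (β ⊕ β) = min(1, 1 − 0.824 + 1.000) = min(1, 1.176) = 1.000
¬(β → (β ⊕ β)) = 1 − 1.000 = 0.000
α ↔ ¬(β → (β ⊕ β)) = 1 − |0.638 − 0.000| = 1 − 0.638 = 0.362
¬(α ↔ ¬(β → (β ⊕ β))) = 1 − 0.362 = 0.638
¬¬(α ↔ ¬(β → (β ⊕ β))) = 1 − 0.638 = 0.362
¬¬(α ↔ ¬(β → (β ⊕ β))) → β = min(1, 1 − 0.362 + 0.824) = min(1, 1.462) = 1.000
¬(¬¬(α ↔ ¬(β → (β ⊕ β))) → β) = 1 − 1.000 = 0.000
0 → ¬(¬¬(α ↔ ¬(β → (β ⊕ β))) → β) = min(1, 1 − 0.000 + 0.000) = min(1, 1.000) = 1.000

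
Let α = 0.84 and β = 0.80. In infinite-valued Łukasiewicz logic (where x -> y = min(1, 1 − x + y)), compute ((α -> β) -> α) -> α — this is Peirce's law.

0.96

α -> β = min(1, 1 − 0.84 + 0.80) = min(1, 0.96) = 0.96
(α -> β) -> α = min(1, 1 − 0.96 + 0.84) = min(1, 0.88) = 0.88
((α -> β) -> α) -> α = min(1, 1 − 0.88 + 0.84) = min(1, 0.96) = 0.96
(The value 0.96 < 1 shows this instance is not satisfied; not a Ł∞-tautology in general.)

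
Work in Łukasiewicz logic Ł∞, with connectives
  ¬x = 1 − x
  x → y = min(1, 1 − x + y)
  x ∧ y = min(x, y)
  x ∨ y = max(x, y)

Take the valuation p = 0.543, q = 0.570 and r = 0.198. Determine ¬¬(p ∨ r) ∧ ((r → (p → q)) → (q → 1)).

p ∨ r = max(0.543, 0.198) = 0.543
¬(p ∨ r) = 1 − 0.543 = 0.457
¬¬(p ∨ r) = 1 − 0.457 = 0.543
p → q = min(1, 1 − 0.543 + 0.570) = min(1, 1.027) = 1.000
r → (p → q) = min(1, 1 − 0.198 + 1.000) = min(1, 1.802) = 1.000
q → 1 = min(1, 1 − 0.570 + 1.000) = min(1, 1.430) = 1.000
(r → (p → q)) → (q → 1) = min(1, 1 − 1.000 + 1.000) = min(1, 1.000) = 1.000
¬¬(p ∨ r) ∧ ((r → (p → q)) → (q → 1)) = min(0.543, 1.000) = 0.543

0.543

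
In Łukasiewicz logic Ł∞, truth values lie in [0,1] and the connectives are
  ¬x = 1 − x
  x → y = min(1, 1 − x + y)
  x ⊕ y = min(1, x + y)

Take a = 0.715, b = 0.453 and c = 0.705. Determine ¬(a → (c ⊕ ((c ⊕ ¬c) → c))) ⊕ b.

0.453

¬c = 1 − 0.705 = 0.295
c ⊕ ¬c = min(1, 0.705 + 0.295) = min(1, 1.000) = 1.000
(c ⊕ ¬c) → c = min(1, 1 − 1.000 + 0.705) = min(1, 0.705) = 0.705
c ⊕ ((c ⊕ ¬c) → c) = min(1, 0.705 + 0.705) = min(1, 1.410) = 1.000
a → (c ⊕ ((c ⊕ ¬c) → c)) = min(1, 1 − 0.715 + 1.000) = min(1, 1.285) = 1.000
¬(a → (c ⊕ ((c ⊕ ¬c) → c))) = 1 − 1.000 = 0.000
¬(a → (c ⊕ ((c ⊕ ¬c) → c))) ⊕ b = min(1, 0.000 + 0.453) = min(1, 0.453) = 0.453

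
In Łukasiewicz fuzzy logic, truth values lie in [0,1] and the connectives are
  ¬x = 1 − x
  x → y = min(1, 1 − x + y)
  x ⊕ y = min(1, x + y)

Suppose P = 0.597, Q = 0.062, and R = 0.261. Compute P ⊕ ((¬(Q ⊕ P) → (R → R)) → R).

0.858

Q ⊕ P = min(1, 0.062 + 0.597) = min(1, 0.659) = 0.659
¬(Q ⊕ P) = 1 − 0.659 = 0.341
R → R = min(1, 1 − 0.261 + 0.261) = min(1, 1.000) = 1.000
¬(Q ⊕ P) → (R → R) = min(1, 1 − 0.341 + 1.000) = min(1, 1.659) = 1.000
(¬(Q ⊕ P) → (R → R)) → R = min(1, 1 − 1.000 + 0.261) = min(1, 0.261) = 0.261
P ⊕ ((¬(Q ⊕ P) → (R → R)) → R) = min(1, 0.597 + 0.261) = min(1, 0.858) = 0.858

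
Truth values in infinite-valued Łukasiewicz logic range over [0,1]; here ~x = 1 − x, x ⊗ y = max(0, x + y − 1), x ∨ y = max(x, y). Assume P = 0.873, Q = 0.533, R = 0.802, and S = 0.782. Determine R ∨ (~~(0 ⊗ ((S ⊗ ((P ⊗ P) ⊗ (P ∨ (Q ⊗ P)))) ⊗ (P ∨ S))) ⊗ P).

P ⊗ P = max(0, 0.873 + 0.873 − 1) = max(0, 0.746) = 0.746
Q ⊗ P = max(0, 0.533 + 0.873 − 1) = max(0, 0.406) = 0.406
P ∨ (Q ⊗ P) = max(0.873, 0.406) = 0.873
(P ⊗ P) ⊗ (P ∨ (Q ⊗ P)) = max(0, 0.746 + 0.873 − 1) = max(0, 0.619) = 0.619
S ⊗ ((P ⊗ P) ⊗ (P ∨ (Q ⊗ P))) = max(0, 0.782 + 0.619 − 1) = max(0, 0.401) = 0.401
P ∨ S = max(0.873, 0.782) = 0.873
(S ⊗ ((P ⊗ P) ⊗ (P ∨ (Q ⊗ P)))) ⊗ (P ∨ S) = max(0, 0.401 + 0.873 − 1) = max(0, 0.274) = 0.274
0 ⊗ ((S ⊗ ((P ⊗ P) ⊗ (P ∨ (Q ⊗ P)))) ⊗ (P ∨ S)) = max(0, 0.000 + 0.274 − 1) = max(0, -0.726) = 0.000
~(0 ⊗ ((S ⊗ ((P ⊗ P) ⊗ (P ∨ (Q ⊗ P)))) ⊗ (P ∨ S))) = 1 − 0.000 = 1.000
~~(0 ⊗ ((S ⊗ ((P ⊗ P) ⊗ (P ∨ (Q ⊗ P)))) ⊗ (P ∨ S))) = 1 − 1.000 = 0.000
~~(0 ⊗ ((S ⊗ ((P ⊗ P) ⊗ (P ∨ (Q ⊗ P)))) ⊗ (P ∨ S))) ⊗ P = max(0, 0.000 + 0.873 − 1) = max(0, -0.127) = 0.000
R ∨ (~~(0 ⊗ ((S ⊗ ((P ⊗ P) ⊗ (P ∨ (Q ⊗ P)))) ⊗ (P ∨ S))) ⊗ P) = max(0.802, 0.000) = 0.802

0.802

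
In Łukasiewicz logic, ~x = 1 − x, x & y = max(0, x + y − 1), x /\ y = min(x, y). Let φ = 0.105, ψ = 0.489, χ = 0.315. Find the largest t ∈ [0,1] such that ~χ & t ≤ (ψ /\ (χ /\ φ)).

0.420

~χ = 1 − 0.315 = 0.685
So the left factor is ~χ = 0.685.
χ /\ φ = min(0.315, 0.105) = 0.105
ψ /\ (χ /\ φ) = min(0.489, 0.105) = 0.105
So the right-hand bound is ψ /\ (χ /\ φ) = 0.105.
The residuum of the Łukasiewicz t-norm gives the supremum: min(1, 1 − 0.685 + 0.105).
1 − 0.685 + 0.105 = 0.420, so t = min(1, 0.420) = 0.420.
Check: 0.685 & 0.420 = max(0, 0.105) = 0.105 ≤ 0.105.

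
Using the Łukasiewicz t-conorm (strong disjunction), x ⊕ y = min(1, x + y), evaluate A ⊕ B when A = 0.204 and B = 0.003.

0.207

A ⊕ B = min(1, 0.204 + 0.003) = min(1, 0.207) = 0.207
For comparison, the Gödel t-conorm max(x, y) would give 0.204.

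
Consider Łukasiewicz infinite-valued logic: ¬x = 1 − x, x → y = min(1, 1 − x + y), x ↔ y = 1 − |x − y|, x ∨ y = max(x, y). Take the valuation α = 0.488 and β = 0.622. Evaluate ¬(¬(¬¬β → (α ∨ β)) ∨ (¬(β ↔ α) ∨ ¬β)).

0.622

¬β = 1 − 0.622 = 0.378
¬¬β = 1 − 0.378 = 0.622
α ∨ β = max(0.488, 0.622) = 0.622
¬¬β → (α ∨ β) = min(1, 1 − 0.622 + 0.622) = min(1, 1.000) = 1.000
¬(¬¬β → (α ∨ β)) = 1 − 1.000 = 0.000
β ↔ α = 1 − |0.622 − 0.488| = 1 − 0.134 = 0.866
¬(β ↔ α) = 1 − 0.866 = 0.134
¬(β ↔ α) ∨ ¬β = max(0.134, 0.378) = 0.378
¬(¬¬β → (α ∨ β)) ∨ (¬(β ↔ α) ∨ ¬β) = max(0.000, 0.378) = 0.378
¬(¬(¬¬β → (α ∨ β)) ∨ (¬(β ↔ α) ∨ ¬β)) = 1 − 0.378 = 0.622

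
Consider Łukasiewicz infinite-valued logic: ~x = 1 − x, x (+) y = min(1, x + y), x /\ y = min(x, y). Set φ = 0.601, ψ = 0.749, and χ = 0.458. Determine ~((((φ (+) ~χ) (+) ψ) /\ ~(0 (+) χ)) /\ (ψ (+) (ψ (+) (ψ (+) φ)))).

0.458

~χ = 1 − 0.458 = 0.542
φ (+) ~χ = min(1, 0.601 + 0.542) = min(1, 1.143) = 1.000
(φ (+) ~χ) (+) ψ = min(1, 1.000 + 0.749) = min(1, 1.749) = 1.000
0 (+) χ = min(1, 0.000 + 0.458) = min(1, 0.458) = 0.458
~(0 (+) χ) = 1 − 0.458 = 0.542
((φ (+) ~χ) (+) ψ) /\ ~(0 (+) χ) = min(1.000, 0.542) = 0.542
ψ (+) φ = min(1, 0.749 + 0.601) = min(1, 1.350) = 1.000
ψ (+) (ψ (+) φ) = min(1, 0.749 + 1.000) = min(1, 1.749) = 1.000
ψ (+) (ψ (+) (ψ (+) φ)) = min(1, 0.749 + 1.000) = min(1, 1.749) = 1.000
(((φ (+) ~χ) (+) ψ) /\ ~(0 (+) χ)) /\ (ψ (+) (ψ (+) (ψ (+) φ))) = min(0.542, 1.000) = 0.542
~((((φ (+) ~χ) (+) ψ) /\ ~(0 (+) χ)) /\ (ψ (+) (ψ (+) (ψ (+) φ)))) = 1 − 0.542 = 0.458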